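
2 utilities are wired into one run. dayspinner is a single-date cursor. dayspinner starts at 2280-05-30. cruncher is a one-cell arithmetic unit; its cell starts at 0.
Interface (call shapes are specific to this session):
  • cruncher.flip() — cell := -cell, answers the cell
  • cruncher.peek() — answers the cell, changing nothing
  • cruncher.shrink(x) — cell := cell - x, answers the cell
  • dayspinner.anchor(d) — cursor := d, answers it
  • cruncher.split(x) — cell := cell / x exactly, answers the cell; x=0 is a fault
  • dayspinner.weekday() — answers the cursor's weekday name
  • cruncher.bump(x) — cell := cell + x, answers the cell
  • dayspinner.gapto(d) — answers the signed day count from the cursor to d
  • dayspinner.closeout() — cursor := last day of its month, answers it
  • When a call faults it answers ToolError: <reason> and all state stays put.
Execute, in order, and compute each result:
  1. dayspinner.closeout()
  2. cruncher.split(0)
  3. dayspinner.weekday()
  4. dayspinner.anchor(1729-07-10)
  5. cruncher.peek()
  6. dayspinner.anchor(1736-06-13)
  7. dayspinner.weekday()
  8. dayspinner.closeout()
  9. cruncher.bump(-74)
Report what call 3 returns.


Answer: Monday

Derivation:
-- 1. dayspinner.closeout() ~> 2280-05-31
-- 2. cruncher.split(x→0) ~> ToolError: division by zero
-- 3. dayspinner.weekday() ~> Monday
-- 4. dayspinner.anchor(d→1729-07-10) ~> 1729-07-10
-- 5. cruncher.peek() ~> 0
-- 6. dayspinner.anchor(d→1736-06-13) ~> 1736-06-13
-- 7. dayspinner.weekday() ~> Wednesday
-- 8. dayspinner.closeout() ~> 1736-06-30
-- 9. cruncher.bump(x→-74) ~> -74


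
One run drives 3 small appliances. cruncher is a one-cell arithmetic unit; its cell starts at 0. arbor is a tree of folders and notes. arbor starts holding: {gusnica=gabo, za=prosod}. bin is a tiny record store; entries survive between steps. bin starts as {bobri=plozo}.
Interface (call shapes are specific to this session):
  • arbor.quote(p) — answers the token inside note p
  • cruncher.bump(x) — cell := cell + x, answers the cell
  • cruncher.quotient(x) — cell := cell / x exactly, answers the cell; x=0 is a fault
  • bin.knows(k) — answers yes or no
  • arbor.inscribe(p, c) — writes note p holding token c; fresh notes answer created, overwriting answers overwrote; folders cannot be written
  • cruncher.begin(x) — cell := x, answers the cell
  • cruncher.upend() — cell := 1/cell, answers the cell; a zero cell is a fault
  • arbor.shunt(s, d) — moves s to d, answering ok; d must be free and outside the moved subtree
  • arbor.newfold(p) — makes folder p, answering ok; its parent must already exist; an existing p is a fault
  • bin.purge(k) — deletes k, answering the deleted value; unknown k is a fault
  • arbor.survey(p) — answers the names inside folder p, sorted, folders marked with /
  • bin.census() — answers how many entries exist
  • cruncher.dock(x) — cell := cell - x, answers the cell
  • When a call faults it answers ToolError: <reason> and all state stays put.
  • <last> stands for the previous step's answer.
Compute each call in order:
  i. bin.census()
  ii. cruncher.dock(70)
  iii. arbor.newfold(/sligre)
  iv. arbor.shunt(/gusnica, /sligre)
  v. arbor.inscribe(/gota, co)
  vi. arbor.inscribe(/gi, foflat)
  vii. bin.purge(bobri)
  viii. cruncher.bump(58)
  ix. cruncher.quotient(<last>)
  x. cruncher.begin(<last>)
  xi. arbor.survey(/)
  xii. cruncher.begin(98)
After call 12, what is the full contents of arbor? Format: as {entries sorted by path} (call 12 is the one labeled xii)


Answer: {gi=foflat, gota=co, gusnica=gabo, sligre/, za=prosod}

Derivation:
// census() ~> 1
// dock(x→70) ~> -70
// newfold(p→/sligre) ~> ok
// shunt(s→/gusnica, d→/sligre) ~> ToolError: exists
// inscribe(p→/gota, c→co) ~> created
// inscribe(p→/gi, c→foflat) ~> created
// purge(k→bobri) ~> plozo
// bump(x→58) ~> -12
// quotient(x→<last>) ~> 1
// begin(x→<last>) ~> 1
// survey(p→/) ~> [gi, gota, gusnica, sligre/, za]
// begin(x→98) ~> 98


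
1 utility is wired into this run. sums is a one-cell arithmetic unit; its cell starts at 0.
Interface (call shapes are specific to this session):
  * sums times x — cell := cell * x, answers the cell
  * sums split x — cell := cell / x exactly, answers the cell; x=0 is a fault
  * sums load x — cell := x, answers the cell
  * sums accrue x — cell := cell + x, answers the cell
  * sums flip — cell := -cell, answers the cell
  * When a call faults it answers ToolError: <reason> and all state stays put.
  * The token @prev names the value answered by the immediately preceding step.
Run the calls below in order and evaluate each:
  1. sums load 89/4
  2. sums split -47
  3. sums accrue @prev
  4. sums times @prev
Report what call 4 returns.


;; 1. sums load(89/4) : 89/4
;; 2. sums split(-47) : -89/188
;; 3. sums accrue(@prev) : -89/94
;; 4. sums times(@prev) : 7921/8836

Answer: 7921/8836


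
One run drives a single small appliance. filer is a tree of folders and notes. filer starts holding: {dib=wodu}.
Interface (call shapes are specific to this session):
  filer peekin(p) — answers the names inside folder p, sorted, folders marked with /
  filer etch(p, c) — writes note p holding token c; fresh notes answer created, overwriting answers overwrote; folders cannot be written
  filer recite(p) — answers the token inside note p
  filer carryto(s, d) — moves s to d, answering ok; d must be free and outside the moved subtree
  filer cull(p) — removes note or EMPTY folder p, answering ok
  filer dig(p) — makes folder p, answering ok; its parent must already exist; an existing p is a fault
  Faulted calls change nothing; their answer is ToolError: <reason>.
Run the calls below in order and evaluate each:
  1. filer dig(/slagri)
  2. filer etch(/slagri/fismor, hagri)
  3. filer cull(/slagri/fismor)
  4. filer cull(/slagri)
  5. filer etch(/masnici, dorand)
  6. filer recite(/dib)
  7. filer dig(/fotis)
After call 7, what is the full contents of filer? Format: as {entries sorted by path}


Answer: {dib=wodu, fotis/, masnici=dorand}

Derivation:
→ filer dig(/slagri)
← ok
→ filer etch(/slagri/fismor, hagri)
← created
→ filer cull(/slagri/fismor)
← ok
→ filer cull(/slagri)
← ok
→ filer etch(/masnici, dorand)
← created
→ filer recite(/dib)
← wodu
→ filer dig(/fotis)
← ok


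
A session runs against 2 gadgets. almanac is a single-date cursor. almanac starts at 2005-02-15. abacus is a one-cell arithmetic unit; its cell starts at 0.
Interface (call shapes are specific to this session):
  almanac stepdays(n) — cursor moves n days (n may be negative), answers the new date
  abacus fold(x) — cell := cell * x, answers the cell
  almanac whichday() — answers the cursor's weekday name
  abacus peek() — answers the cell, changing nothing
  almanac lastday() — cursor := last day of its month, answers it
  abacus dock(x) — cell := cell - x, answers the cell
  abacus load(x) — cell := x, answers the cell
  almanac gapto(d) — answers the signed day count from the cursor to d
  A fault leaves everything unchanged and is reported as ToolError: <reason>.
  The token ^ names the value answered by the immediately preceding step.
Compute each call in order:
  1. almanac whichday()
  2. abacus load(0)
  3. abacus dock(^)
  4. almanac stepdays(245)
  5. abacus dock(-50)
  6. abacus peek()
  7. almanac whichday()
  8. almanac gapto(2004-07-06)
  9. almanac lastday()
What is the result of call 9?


Answer: 2005-10-31

Derivation:
# almanac whichday() : Tuesday
# abacus load(x=0) : 0
# abacus dock(x=^) : 0
# almanac stepdays(n=245) : 2005-10-18
# abacus dock(x=-50) : 50
# abacus peek() : 50
# almanac whichday() : Tuesday
# almanac gapto(d=2004-07-06) : -469
# almanac lastday() : 2005-10-31


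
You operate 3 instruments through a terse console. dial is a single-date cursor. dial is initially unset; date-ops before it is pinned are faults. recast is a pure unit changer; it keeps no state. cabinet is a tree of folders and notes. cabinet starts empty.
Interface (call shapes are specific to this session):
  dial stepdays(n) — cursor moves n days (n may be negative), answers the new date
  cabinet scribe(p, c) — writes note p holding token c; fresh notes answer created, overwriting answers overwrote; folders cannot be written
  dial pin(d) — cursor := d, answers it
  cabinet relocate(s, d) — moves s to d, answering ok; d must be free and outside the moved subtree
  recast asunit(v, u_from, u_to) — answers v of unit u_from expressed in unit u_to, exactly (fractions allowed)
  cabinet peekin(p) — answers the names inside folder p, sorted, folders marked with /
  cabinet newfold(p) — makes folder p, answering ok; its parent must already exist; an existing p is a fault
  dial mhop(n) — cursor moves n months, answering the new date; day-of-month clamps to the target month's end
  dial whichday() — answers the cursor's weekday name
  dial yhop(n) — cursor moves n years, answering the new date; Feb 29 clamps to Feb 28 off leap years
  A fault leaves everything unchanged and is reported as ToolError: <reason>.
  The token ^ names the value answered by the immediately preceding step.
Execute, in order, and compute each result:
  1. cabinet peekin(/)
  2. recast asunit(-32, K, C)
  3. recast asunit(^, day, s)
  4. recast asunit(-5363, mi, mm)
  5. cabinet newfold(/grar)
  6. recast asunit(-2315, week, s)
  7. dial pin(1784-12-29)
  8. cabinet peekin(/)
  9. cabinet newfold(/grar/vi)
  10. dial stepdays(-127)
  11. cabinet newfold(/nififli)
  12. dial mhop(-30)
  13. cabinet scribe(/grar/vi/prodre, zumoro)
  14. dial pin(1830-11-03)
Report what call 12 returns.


Answer: 1782-02-24

Derivation:
;; 1. cabinet peekin(/) => []
;; 2. recast asunit(-32, K, C) => -6103/20
;; 3. recast asunit(^, day, s) => -26364960
;; 4. recast asunit(-5363, mi, mm) => -8630911872
;; 5. cabinet newfold(/grar) => ok
;; 6. recast asunit(-2315, week, s) => -1400112000
;; 7. dial pin(1784-12-29) => 1784-12-29
;; 8. cabinet peekin(/) => [grar/]
;; 9. cabinet newfold(/grar/vi) => ok
;; 10. dial stepdays(-127) => 1784-08-24
;; 11. cabinet newfold(/nififli) => ok
;; 12. dial mhop(-30) => 1782-02-24
;; 13. cabinet scribe(/grar/vi/prodre, zumoro) => created
;; 14. dial pin(1830-11-03) => 1830-11-03


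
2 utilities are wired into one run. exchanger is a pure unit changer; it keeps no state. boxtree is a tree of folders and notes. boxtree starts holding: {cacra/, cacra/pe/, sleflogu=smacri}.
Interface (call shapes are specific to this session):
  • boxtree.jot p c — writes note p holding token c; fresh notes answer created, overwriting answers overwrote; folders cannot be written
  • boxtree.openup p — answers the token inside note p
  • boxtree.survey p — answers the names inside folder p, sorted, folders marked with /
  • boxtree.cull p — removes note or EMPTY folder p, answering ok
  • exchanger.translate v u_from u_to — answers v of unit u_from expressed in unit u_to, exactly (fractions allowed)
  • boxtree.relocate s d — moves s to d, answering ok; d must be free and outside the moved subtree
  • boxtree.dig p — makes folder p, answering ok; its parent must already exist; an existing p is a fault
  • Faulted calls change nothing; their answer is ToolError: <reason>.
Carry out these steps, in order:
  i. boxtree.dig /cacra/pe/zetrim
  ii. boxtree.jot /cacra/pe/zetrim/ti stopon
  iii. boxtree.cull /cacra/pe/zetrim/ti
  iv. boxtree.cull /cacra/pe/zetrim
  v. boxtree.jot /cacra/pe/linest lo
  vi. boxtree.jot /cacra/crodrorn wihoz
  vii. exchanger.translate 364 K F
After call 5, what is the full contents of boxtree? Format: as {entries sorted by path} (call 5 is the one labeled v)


-- dig(p='/cacra/pe/zetrim') == ok
-- jot(p='/cacra/pe/zetrim/ti', c='stopon') == created
-- cull(p='/cacra/pe/zetrim/ti') == ok
-- cull(p='/cacra/pe/zetrim') == ok
-- jot(p='/cacra/pe/linest', c='lo') == created
-- jot(p='/cacra/crodrorn', c='wihoz') == created
-- translate(v='364', u_from='K', u_to='F') == 19553/100

Answer: {cacra/, cacra/pe/, cacra/pe/linest=lo, sleflogu=smacri}


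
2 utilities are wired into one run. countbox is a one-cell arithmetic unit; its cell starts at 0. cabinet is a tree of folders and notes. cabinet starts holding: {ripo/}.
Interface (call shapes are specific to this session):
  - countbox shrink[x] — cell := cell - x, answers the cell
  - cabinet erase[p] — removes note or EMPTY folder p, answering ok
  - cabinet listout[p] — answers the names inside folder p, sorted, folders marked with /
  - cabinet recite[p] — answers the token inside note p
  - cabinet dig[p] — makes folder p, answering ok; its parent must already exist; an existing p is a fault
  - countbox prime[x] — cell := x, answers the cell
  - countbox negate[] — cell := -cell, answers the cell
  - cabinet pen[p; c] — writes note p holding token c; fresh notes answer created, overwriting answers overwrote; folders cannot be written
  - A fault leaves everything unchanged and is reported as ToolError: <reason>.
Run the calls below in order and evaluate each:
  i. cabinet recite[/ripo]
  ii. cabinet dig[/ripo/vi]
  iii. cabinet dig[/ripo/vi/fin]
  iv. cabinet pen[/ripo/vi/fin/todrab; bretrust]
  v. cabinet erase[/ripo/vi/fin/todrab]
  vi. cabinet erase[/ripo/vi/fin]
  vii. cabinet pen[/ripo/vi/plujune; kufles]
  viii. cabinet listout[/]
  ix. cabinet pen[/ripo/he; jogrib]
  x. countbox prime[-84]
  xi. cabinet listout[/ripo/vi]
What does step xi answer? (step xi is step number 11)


·→ cabinet recite(/ripo)
·← ToolError: is a directory
·→ cabinet dig(/ripo/vi)
·← ok
·→ cabinet dig(/ripo/vi/fin)
·← ok
·→ cabinet pen(/ripo/vi/fin/todrab, bretrust)
·← created
·→ cabinet erase(/ripo/vi/fin/todrab)
·← ok
·→ cabinet erase(/ripo/vi/fin)
·← ok
·→ cabinet pen(/ripo/vi/plujune, kufles)
·← created
·→ cabinet listout(/)
·← [ripo/]
·→ cabinet pen(/ripo/he, jogrib)
·← created
·→ countbox prime(-84)
·← -84
·→ cabinet listout(/ripo/vi)
·← [plujune]

Answer: [plujune]


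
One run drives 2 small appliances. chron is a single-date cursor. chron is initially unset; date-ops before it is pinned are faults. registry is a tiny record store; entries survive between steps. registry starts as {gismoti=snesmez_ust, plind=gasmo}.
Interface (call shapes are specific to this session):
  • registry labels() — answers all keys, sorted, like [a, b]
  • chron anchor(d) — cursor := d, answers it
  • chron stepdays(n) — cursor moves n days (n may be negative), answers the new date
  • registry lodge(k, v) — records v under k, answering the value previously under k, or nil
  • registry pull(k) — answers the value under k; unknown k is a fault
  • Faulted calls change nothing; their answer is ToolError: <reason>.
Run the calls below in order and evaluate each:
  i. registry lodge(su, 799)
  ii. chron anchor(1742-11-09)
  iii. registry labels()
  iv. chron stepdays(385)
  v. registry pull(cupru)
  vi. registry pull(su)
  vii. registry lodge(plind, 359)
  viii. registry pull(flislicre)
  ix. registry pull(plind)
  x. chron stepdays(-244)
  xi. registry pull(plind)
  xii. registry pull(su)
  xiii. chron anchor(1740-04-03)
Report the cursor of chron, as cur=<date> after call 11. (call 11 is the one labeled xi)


Act: registry lodge[k=su; v=799]
Obs: nil
Act: chron anchor[d=1742-11-09]
Obs: 1742-11-09
Act: registry labels[]
Obs: [gismoti, plind, su]
Act: chron stepdays[n=385]
Obs: 1743-11-29
Act: registry pull[k=cupru]
Obs: ToolError: no such key cupru
Act: registry pull[k=su]
Obs: 799
Act: registry lodge[k=plind; v=359]
Obs: gasmo
Act: registry pull[k=flislicre]
Obs: ToolError: no such key flislicre
Act: registry pull[k=plind]
Obs: 359
Act: chron stepdays[n=-244]
Obs: 1743-03-30
Act: registry pull[k=plind]
Obs: 359
Act: registry pull[k=su]
Obs: 799
Act: chron anchor[d=1740-04-03]
Obs: 1740-04-03

Answer: cur=1743-03-30


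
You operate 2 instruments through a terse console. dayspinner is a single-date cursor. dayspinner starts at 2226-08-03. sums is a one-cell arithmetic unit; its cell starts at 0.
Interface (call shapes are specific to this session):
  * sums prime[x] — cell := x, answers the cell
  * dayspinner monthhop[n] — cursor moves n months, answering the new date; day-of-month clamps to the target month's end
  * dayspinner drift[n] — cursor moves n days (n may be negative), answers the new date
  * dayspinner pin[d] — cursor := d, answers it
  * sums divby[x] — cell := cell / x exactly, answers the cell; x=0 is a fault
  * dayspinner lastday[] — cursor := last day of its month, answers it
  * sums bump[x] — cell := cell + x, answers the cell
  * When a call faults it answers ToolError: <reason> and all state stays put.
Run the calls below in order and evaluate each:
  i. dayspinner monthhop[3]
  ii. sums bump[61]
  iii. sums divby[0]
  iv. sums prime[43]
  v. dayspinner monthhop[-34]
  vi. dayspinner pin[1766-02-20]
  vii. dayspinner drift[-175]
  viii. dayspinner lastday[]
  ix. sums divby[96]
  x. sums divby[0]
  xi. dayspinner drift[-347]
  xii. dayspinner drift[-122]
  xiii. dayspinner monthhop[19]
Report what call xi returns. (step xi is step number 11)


I run dayspinner monthhop using 3: 2226-11-03.
Using sums bump using 61, → 61.
Next I call sums divby using 0, and get ToolError: division by zero.
I invoke sums prime using 43, and observe 43.
Invoking dayspinner monthhop using -34, → 2224-01-03.
Using dayspinner pin using 1766-02-20, → 1766-02-20.
I run dayspinner drift using -175: 1765-08-29.
Now I run dayspinner lastday, and observe 1765-08-31.
I invoke sums divby using 96: 43/96.
Then sums divby using 0, which returns ToolError: division by zero.
Invoking dayspinner drift using -347, and see 1764-09-18.
I run dayspinner drift using -122, — result: 1764-05-19.
Using dayspinner monthhop using 19, yielding 1765-12-19.

Answer: 1764-09-18


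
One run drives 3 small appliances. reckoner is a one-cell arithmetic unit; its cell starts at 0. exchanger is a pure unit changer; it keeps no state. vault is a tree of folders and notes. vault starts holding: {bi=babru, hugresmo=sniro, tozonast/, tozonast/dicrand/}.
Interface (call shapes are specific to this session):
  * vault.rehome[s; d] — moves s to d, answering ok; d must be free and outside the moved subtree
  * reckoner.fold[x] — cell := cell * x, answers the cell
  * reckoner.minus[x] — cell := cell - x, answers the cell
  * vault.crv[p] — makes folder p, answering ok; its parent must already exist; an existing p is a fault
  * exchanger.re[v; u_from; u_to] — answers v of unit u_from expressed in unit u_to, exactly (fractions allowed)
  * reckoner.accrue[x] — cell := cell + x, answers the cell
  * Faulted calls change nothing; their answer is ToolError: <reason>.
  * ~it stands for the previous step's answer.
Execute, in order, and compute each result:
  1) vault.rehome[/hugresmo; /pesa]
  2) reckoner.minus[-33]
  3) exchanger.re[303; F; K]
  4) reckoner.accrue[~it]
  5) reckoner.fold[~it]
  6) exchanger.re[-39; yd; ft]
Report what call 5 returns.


Answer: 6757990849/32400

Derivation:
CALL vault.rehome[s→/hugresmo; d→/pesa]
RET  ok
CALL reckoner.minus[x→-33]
RET  33
CALL exchanger.re[v→303; u_from→F; u_to→K]
RET  76267/180
CALL reckoner.accrue[x→~it]
RET  82207/180
CALL reckoner.fold[x→~it]
RET  6757990849/32400
CALL exchanger.re[v→-39; u_from→yd; u_to→ft]
RET  -117


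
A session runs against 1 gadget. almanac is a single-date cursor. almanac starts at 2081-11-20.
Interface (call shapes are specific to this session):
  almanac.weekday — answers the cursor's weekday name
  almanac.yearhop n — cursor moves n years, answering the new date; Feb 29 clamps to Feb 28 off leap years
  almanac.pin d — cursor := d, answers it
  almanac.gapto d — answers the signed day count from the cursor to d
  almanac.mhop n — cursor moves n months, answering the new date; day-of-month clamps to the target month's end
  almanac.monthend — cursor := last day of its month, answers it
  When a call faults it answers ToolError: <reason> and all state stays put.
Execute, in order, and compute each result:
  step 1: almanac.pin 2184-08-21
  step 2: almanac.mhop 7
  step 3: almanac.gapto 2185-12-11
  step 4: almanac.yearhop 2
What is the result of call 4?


% almanac.pin d→2184-08-21
:: 2184-08-21
% almanac.mhop n→7
:: 2185-03-21
% almanac.gapto d→2185-12-11
:: 265
% almanac.yearhop n→2
:: 2187-03-21

Answer: 2187-03-21


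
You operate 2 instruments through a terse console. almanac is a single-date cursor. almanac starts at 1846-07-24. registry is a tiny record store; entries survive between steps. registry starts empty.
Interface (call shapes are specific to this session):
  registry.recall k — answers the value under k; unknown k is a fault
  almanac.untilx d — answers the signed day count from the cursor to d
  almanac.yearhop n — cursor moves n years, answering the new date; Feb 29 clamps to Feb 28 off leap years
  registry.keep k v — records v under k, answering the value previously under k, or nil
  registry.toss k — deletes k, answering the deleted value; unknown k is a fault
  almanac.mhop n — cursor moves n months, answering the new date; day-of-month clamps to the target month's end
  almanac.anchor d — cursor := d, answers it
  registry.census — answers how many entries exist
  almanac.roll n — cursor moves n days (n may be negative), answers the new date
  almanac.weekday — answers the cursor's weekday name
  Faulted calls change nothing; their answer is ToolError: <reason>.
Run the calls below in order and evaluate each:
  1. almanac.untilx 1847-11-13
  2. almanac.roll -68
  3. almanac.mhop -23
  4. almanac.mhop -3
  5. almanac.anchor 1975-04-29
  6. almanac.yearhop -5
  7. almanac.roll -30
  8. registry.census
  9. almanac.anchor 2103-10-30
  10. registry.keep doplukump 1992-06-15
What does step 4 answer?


Answer: 1844-03-17

Derivation:
% almanac.untilx d→1847-11-13
= 477
% almanac.roll n→-68
= 1846-05-17
% almanac.mhop n→-23
= 1844-06-17
% almanac.mhop n→-3
= 1844-03-17
% almanac.anchor d→1975-04-29
= 1975-04-29
% almanac.yearhop n→-5
= 1970-04-29
% almanac.roll n→-30
= 1970-03-30
% registry.census
= 0
% almanac.anchor d→2103-10-30
= 2103-10-30
% registry.keep k→doplukump v→1992-06-15
= nil


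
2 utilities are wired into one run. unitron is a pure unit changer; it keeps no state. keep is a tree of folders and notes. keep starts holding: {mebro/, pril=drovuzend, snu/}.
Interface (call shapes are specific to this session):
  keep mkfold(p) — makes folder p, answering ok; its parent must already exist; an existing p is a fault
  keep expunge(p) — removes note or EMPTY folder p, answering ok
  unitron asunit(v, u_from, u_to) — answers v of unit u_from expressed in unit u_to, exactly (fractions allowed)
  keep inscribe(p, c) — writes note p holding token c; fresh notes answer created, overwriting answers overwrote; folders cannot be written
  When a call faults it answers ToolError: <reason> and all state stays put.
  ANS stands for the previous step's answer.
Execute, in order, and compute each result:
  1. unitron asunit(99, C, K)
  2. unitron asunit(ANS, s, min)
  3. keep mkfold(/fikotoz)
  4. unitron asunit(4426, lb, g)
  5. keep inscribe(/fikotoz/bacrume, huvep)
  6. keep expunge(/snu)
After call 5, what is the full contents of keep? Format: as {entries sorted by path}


% unitron asunit v='99' u_from='C' u_to='K'
:: 7443/20
% unitron asunit v='ANS' u_from='s' u_to='min'
:: 2481/400
% keep mkfold p='/fikotoz'
:: ok
% unitron asunit v='4426' u_from='lb' u_to='g'
:: 100379991481/50000
% keep inscribe p='/fikotoz/bacrume' c='huvep'
:: created
% keep expunge p='/snu'
:: ok

Answer: {fikotoz/, fikotoz/bacrume=huvep, mebro/, pril=drovuzend, snu/}


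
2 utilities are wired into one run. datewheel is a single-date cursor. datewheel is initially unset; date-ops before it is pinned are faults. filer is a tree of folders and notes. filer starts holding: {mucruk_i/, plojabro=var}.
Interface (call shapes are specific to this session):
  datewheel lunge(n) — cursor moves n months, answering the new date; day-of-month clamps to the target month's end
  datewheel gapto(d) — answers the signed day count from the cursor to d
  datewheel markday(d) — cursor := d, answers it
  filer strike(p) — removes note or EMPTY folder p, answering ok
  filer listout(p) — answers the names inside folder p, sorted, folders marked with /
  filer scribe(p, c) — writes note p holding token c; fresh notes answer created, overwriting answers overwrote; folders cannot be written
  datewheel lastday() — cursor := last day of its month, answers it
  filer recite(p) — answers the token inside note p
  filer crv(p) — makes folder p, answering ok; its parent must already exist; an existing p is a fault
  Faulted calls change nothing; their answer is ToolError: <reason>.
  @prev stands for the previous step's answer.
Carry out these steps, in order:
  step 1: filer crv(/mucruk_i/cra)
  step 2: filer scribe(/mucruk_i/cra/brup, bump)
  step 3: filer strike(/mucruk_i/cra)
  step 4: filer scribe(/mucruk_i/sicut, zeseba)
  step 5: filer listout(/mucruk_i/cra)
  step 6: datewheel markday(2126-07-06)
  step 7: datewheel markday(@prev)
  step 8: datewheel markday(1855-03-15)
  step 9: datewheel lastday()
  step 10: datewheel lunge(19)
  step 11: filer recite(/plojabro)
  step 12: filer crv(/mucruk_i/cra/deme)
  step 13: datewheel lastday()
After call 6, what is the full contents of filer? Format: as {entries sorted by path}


Act: filer crv[p: /mucruk_i/cra]
Obs: ok
Act: filer scribe[p: /mucruk_i/cra/brup; c: bump]
Obs: created
Act: filer strike[p: /mucruk_i/cra]
Obs: ToolError: not empty
Act: filer scribe[p: /mucruk_i/sicut; c: zeseba]
Obs: created
Act: filer listout[p: /mucruk_i/cra]
Obs: [brup]
Act: datewheel markday[d: 2126-07-06]
Obs: 2126-07-06
Act: datewheel markday[d: @prev]
Obs: 2126-07-06
Act: datewheel markday[d: 1855-03-15]
Obs: 1855-03-15
Act: datewheel lastday[]
Obs: 1855-03-31
Act: datewheel lunge[n: 19]
Obs: 1856-10-31
Act: filer recite[p: /plojabro]
Obs: var
Act: filer crv[p: /mucruk_i/cra/deme]
Obs: ok
Act: datewheel lastday[]
Obs: 1856-10-31

Answer: {mucruk_i/, mucruk_i/cra/, mucruk_i/cra/brup=bump, mucruk_i/sicut=zeseba, plojabro=var}


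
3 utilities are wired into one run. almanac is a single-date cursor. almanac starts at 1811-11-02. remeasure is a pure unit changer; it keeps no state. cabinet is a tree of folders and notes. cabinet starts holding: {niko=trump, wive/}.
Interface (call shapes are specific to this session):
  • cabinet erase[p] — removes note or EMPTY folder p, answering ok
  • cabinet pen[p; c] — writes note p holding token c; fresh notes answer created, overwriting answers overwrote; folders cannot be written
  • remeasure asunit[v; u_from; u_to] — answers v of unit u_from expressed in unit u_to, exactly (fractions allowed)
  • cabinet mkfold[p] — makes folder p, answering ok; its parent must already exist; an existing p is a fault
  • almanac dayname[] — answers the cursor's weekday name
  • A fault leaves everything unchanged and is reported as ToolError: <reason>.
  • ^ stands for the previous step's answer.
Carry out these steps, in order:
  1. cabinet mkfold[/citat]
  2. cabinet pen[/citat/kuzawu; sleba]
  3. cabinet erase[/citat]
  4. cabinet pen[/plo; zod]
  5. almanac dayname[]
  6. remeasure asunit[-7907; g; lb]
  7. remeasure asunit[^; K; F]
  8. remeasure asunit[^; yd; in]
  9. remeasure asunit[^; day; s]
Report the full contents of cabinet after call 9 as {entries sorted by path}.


# cabinet mkfold(p: /citat) -> ok
# cabinet pen(p: /citat/kuzawu, c: sleba) -> created
# cabinet erase(p: /citat) -> ToolError: not empty
# cabinet pen(p: /plo, c: zod) -> created
# almanac dayname() -> Saturday
# remeasure asunit(v: -7907, u_from: g, u_to: lb) -> -790700000/45359237
# remeasure asunit(v: ^, u_from: K, u_to: F) -> -2227354047179/4535923700
# remeasure asunit(v: ^, u_from: yd, u_to: in) -> -20046186424611/1133980925
# remeasure asunit(v: ^, u_from: day, u_to: s) -> -69279620283455616/45359237

Answer: {citat/, citat/kuzawu=sleba, niko=trump, plo=zod, wive/}


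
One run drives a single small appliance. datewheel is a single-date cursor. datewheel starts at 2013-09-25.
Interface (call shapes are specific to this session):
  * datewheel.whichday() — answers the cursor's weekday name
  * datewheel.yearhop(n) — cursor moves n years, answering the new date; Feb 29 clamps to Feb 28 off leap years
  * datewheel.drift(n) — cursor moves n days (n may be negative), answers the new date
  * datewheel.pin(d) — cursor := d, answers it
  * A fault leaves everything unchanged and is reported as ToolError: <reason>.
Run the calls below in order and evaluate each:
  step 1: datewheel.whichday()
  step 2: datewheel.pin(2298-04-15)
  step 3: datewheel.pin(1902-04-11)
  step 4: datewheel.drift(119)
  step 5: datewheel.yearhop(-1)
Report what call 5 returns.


Using datewheel.whichday, yielding Wednesday.
I invoke datewheel.pin with d=2298-04-15, and observe 2298-04-15.
Then datewheel.pin with d=1902-04-11, and see 1902-04-11.
I invoke datewheel.drift with n=119, giving 1902-08-08.
Using datewheel.yearhop with n=-1, which returns 1901-08-08.

Answer: 1901-08-08


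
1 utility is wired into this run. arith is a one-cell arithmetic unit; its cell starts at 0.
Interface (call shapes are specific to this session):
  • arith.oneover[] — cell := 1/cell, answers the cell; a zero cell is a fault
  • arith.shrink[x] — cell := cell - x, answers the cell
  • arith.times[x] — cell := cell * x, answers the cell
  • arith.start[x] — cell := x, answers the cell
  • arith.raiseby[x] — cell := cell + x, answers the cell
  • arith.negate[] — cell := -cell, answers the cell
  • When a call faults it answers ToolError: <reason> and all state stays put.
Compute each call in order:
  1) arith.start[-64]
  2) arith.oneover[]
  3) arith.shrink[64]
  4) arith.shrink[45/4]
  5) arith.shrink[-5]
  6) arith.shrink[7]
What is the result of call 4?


Answer: -4817/64

Derivation:
$ arith.start x='-64'
= -64
$ arith.oneover
= -1/64
$ arith.shrink x='64'
= -4097/64
$ arith.shrink x='45/4'
= -4817/64
$ arith.shrink x='-5'
= -4497/64
$ arith.shrink x='7'
= -4945/64


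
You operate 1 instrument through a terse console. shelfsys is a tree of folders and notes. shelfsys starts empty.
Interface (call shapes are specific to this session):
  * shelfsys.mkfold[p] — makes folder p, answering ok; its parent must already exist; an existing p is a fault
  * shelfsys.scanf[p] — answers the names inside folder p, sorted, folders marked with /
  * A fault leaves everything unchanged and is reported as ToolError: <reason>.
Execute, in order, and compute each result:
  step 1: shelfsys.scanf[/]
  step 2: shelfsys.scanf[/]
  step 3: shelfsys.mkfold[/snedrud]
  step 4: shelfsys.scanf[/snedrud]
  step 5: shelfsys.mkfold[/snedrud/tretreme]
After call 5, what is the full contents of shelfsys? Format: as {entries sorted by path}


Answer: {snedrud/, snedrud/tretreme/}

Derivation:
==> shelfsys.scanf(p='/')
<== []
==> shelfsys.scanf(p='/')
<== []
==> shelfsys.mkfold(p='/snedrud')
<== ok
==> shelfsys.scanf(p='/snedrud')
<== []
==> shelfsys.mkfold(p='/snedrud/tretreme')
<== ok


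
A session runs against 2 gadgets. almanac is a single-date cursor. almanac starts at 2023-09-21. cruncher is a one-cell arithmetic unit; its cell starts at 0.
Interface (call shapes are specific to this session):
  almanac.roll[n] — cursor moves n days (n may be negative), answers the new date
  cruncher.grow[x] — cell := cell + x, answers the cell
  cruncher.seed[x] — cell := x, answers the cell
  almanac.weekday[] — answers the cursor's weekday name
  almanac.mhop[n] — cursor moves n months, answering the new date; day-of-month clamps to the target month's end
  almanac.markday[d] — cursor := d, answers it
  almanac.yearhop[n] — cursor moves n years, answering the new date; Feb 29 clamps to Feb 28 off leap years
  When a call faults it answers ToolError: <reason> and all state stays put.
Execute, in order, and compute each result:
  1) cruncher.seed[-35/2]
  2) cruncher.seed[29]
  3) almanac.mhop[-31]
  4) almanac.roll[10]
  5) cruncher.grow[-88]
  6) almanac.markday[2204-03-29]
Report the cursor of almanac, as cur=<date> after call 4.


→ seed(x→-35/2)
← -35/2
→ seed(x→29)
← 29
→ mhop(n→-31)
← 2021-02-21
→ roll(n→10)
← 2021-03-03
→ grow(x→-88)
← -59
→ markday(d→2204-03-29)
← 2204-03-29

Answer: cur=2021-03-03


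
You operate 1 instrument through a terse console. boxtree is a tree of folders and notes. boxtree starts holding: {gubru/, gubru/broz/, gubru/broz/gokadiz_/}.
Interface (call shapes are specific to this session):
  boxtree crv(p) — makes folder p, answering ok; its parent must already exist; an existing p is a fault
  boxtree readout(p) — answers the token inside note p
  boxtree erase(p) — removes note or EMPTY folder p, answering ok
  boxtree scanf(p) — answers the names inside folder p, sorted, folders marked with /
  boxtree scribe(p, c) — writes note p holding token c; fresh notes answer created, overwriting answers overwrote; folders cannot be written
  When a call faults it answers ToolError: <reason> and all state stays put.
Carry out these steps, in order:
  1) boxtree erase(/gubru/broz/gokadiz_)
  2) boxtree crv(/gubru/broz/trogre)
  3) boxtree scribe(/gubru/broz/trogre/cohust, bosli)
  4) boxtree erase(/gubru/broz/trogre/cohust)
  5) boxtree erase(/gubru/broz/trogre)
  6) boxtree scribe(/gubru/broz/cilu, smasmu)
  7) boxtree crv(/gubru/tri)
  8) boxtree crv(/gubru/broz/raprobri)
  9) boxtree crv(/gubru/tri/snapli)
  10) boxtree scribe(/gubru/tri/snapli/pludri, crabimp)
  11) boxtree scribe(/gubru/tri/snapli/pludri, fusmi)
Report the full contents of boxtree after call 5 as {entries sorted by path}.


Calling boxtree erase on p: /gubru/broz/gokadiz_, and observe ok.
I invoke boxtree crv on p: /gubru/broz/trogre, giving ok.
Using boxtree scribe on p: /gubru/broz/trogre/cohust, c: bosli, — result: created.
I try boxtree erase on p: /gubru/broz/trogre/cohust, yielding ok.
I use boxtree erase on p: /gubru/broz/trogre, and observe ok.
Using boxtree scribe on p: /gubru/broz/cilu, c: smasmu: created.
Then boxtree crv on p: /gubru/tri, and observe ok.
Invoking boxtree crv on p: /gubru/broz/raprobri, giving ok.
Using boxtree crv on p: /gubru/tri/snapli, — result: ok.
I use boxtree scribe on p: /gubru/tri/snapli/pludri, c: crabimp, and observe created.
I try boxtree scribe on p: /gubru/tri/snapli/pludri, c: fusmi, and observe overwrote.

Answer: {gubru/, gubru/broz/}


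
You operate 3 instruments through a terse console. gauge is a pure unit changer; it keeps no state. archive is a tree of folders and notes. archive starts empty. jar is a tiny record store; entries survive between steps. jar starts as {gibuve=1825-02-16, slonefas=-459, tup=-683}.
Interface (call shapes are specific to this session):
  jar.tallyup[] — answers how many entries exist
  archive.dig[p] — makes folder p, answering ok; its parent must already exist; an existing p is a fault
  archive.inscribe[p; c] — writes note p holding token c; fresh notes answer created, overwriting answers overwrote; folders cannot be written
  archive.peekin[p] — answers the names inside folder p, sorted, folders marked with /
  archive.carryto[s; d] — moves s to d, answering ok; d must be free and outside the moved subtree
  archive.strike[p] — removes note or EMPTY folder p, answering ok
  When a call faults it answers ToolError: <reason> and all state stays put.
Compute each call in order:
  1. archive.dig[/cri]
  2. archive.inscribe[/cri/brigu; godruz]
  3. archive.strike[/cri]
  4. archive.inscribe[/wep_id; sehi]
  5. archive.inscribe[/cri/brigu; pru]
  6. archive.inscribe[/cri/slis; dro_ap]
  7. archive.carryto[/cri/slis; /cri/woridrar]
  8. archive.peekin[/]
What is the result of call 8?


Answer: [cri/, wep_id]

Derivation:
~$ dig p='/cri'
:: ok
~$ inscribe p='/cri/brigu' c='godruz'
:: created
~$ strike p='/cri'
:: ToolError: not empty
~$ inscribe p='/wep_id' c='sehi'
:: created
~$ inscribe p='/cri/brigu' c='pru'
:: overwrote
~$ inscribe p='/cri/slis' c='dro_ap'
:: created
~$ carryto s='/cri/slis' d='/cri/woridrar'
:: ok
~$ peekin p='/'
:: [cri/, wep_id]


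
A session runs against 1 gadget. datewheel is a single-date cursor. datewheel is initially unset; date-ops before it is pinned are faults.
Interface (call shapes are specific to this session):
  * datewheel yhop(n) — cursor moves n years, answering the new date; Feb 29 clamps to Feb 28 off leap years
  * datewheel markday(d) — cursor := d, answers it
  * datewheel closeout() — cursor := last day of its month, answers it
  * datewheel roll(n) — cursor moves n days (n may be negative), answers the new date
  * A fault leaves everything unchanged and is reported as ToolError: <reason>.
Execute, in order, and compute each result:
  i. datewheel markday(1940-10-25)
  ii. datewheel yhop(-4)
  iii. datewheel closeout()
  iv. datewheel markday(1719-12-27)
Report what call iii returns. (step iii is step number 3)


// 1. datewheel markday(1940-10-25) => 1940-10-25
// 2. datewheel yhop(-4) => 1936-10-25
// 3. datewheel closeout() => 1936-10-31
// 4. datewheel markday(1719-12-27) => 1719-12-27

Answer: 1936-10-31


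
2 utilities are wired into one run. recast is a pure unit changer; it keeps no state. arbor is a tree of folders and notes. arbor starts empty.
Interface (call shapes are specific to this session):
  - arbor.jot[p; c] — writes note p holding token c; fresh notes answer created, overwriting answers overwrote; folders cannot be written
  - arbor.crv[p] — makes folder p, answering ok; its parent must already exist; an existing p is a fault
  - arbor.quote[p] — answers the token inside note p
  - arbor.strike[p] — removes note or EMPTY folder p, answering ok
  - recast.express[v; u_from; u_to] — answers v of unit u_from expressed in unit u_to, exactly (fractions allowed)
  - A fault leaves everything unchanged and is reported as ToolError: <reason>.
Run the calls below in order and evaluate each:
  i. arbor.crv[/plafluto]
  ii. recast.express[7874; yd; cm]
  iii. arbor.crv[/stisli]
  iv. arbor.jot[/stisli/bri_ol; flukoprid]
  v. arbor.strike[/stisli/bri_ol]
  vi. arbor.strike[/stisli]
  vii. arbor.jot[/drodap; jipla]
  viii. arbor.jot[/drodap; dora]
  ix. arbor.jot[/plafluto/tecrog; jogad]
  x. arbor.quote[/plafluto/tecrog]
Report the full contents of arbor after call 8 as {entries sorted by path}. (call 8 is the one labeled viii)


Answer: {drodap=dora, plafluto/}

Derivation:
Step: crv[/plafluto]
Result: ok
Step: express[7874; yd; cm]
Result: 17999964/25
Step: crv[/stisli]
Result: ok
Step: jot[/stisli/bri_ol; flukoprid]
Result: created
Step: strike[/stisli/bri_ol]
Result: ok
Step: strike[/stisli]
Result: ok
Step: jot[/drodap; jipla]
Result: created
Step: jot[/drodap; dora]
Result: overwrote
Step: jot[/plafluto/tecrog; jogad]
Result: created
Step: quote[/plafluto/tecrog]
Result: jogad


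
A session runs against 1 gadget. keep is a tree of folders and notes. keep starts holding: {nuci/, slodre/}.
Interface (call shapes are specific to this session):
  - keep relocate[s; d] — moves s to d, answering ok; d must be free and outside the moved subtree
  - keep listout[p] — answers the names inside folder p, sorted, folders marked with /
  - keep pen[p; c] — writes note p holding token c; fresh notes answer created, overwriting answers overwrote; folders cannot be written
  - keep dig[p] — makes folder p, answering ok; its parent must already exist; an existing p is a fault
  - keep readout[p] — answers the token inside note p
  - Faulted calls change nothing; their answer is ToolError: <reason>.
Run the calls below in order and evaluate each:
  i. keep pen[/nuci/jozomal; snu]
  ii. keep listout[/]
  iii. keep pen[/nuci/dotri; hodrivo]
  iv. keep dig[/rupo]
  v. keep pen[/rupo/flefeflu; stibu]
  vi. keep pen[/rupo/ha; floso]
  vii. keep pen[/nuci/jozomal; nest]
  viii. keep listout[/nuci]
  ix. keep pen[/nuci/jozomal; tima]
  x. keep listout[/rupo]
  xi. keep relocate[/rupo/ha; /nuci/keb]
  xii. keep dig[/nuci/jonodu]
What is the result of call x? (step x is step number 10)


Calling keep pen with p→/nuci/jozomal, c→snu, giving created.
I use keep listout with p→/, which returns [nuci/, slodre/].
I call keep pen with p→/nuci/dotri, c→hodrivo, and see created.
I invoke keep dig with p→/rupo, which returns ok.
Using keep pen with p→/rupo/flefeflu, c→stibu, and see created.
Using keep pen with p→/rupo/ha, c→floso, giving created.
I invoke keep pen with p→/nuci/jozomal, c→nest, yielding overwrote.
Invoking keep listout with p→/nuci: [dotri, jozomal].
I invoke keep pen with p→/nuci/jozomal, c→tima, → overwrote.
I call keep listout with p→/rupo, yielding [flefeflu, ha].
Using keep relocate with s→/rupo/ha, d→/nuci/keb, giving ok.
I invoke keep dig with p→/nuci/jonodu, and get ok.

Answer: [flefeflu, ha]
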